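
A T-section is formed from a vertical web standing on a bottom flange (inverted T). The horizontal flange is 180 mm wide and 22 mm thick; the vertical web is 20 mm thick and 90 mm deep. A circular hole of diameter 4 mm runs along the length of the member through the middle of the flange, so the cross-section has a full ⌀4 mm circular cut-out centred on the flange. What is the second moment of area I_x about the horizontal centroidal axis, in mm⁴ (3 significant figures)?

Decompose the section into non-overlapping parts with the origin at the bottom-left of its bounding rectangle.
Flange: 180 × 22, A = 3 960 mm², y = 11 mm, Ī = 159 720 mm⁴.
Web: 20 × 90, A = 1 800 mm², y = 67 mm, Ī = 1 215 000 mm⁴.
Hole (subtracted): ⌀4, A = 12.566 mm², y = 11 mm, Ī = 12.566 mm⁴.
Centroid: ȳ = ΣA·y / ΣA = 28.538 mm.
Transfer each piece to the horizontal centroidal axis using Ī + A·d² with d = y − 28.538:
  flange: d = -17.538 mm → contributes +1 377 779 mm⁴
  web: d = 38.462 mm → contributes +3 877 749 mm⁴
  hole: d = -17.538 mm → contributes −3877.9 mm⁴
Total I = 5 251 651 mm⁴.

I_x ≈ 5.25 × 10⁶ mm⁴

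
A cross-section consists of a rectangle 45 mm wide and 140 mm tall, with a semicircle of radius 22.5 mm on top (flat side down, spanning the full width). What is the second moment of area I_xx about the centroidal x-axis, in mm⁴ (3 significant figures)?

Decompose the section into non-overlapping parts with the origin at the bottom-left of its bounding rectangle.
Rectangular body: 45 × 140, A = 6 300 mm², y = 70 mm, Ī = 10 290 000 mm⁴.
Semicircular cap: semicircle r = 22.5, A = 795.22 mm², y = 149.55 mm, Ī = 28 130 mm⁴.
Centroid: ȳ = ΣA·y / ΣA = 78.916 mm.
Transfer each piece to the centroidal x-axis using Ī + A·d² with d = y − 78.916:
  rectangular body: d = -8.9157 mm → contributes +10 790 786 mm⁴
  semicircular cap: d = 70.634 mm → contributes +3 995 543 mm⁴
Total I = 14 786 329 mm⁴.

I_xx ≈ 1.48 × 10⁷ mm⁴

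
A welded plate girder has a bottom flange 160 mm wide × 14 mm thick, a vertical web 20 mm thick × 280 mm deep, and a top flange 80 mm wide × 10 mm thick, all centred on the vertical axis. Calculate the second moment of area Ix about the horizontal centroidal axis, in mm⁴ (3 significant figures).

Break the section into simple shapes (no overlaps), measuring from the bottom-left corner of the bounding box.
Bottom plate: 160 × 14, A = 2 240 mm², y = 7 mm, Ī = 36 587 mm⁴.
Web plate: 20 × 280, A = 5 600 mm², y = 154 mm, Ī = 36 586 667 mm⁴.
Top plate: 80 × 10, A = 800 mm², y = 299 mm, Ī = 6666.7 mm⁴.
Centroid: ȳ = ΣA·y / ΣA = 129.31 mm.
Transfer each piece to the horizontal centroidal axis using Ī + A·d² with d = y − 129.31:
  bottom plate: d = -122.31 mm → contributes +33 549 034 mm⁴
  web plate: d = 24.685 mm → contributes +39 999 074 mm⁴
  top plate: d = 169.69 mm → contributes +23 041 116 mm⁴
Total I = 96 589 224 mm⁴.

Ix ≈ 9.66 × 10⁷ mm⁴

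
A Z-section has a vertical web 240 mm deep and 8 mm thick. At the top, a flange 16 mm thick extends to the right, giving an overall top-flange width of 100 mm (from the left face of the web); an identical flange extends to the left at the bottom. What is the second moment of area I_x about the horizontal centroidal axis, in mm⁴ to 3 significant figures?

I_x ≈ 4.62 × 10⁷ mm⁴

Decompose the section into non-overlapping parts with the origin at the bottom-left of its bounding rectangle.
Web: 8 × 240, A = 1 920 mm², y = 120 mm, Ī = 9 216 000 mm⁴.
Top flange (beyond web): 92 × 16, A = 1 472 mm², y = 232 mm, Ī = 31 403 mm⁴.
Bottom flange (beyond web): 92 × 16, A = 1 472 mm², y = 8 mm, Ī = 31 403 mm⁴.
Centroid: ȳ = ΣA·y / ΣA = 120 mm.
Transfer each piece to the horizontal centroidal axis using Ī + A·d² with d = y − 120:
  web: d = 0 mm → contributes +9 216 000 mm⁴
  top flange (beyond web): d = 112 mm → contributes +18 496 171 mm⁴
  bottom flange (beyond web): d = -112 mm → contributes +18 496 171 mm⁴
Total I = 46 208 341 mm⁴.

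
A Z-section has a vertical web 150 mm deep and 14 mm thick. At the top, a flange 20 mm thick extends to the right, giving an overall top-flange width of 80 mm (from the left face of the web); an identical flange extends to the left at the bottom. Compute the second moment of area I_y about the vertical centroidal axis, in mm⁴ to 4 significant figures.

Decompose the section into non-overlapping parts with the origin at the bottom-left of its bounding rectangle.
Web: 14 × 150, A = 2 100 mm², x = 73 mm, Ī = 34 300 mm⁴.
Top flange (beyond web): 66 × 20, A = 1 320 mm², x = 113 mm, Ī = 479 160 mm⁴.
Bottom flange (beyond web): 66 × 20, A = 1 320 mm², x = 33 mm, Ī = 479 160 mm⁴.
Centroid: x̄ = ΣA·x / ΣA = 73 mm.
Transfer each piece to the vertical centroidal axis using Ī + A·d² with d = x − 73:
  web: d = 0 mm → contributes +34 300 mm⁴
  top flange (beyond web): d = 40 mm → contributes +2 591 160 mm⁴
  bottom flange (beyond web): d = -40 mm → contributes +2 591 160 mm⁴
Total I = 5 216 620 mm⁴.

I_y ≈ 5.217 × 10⁶ mm⁴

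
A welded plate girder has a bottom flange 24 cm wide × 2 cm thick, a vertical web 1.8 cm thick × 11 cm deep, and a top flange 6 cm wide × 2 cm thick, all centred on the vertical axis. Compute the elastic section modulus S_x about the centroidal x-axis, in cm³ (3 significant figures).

Break the section into simple shapes (no overlaps), measuring from the bottom-left corner of the bounding box.
Bottom plate: 24 × 2, A = 48 cm², y = 1 cm, Ī = 16 cm⁴.
Web plate: 1.8 × 11, A = 19.8 cm², y = 7.5 cm, Ī = 199.65 cm⁴.
Top plate: 6 × 2, A = 12 cm², y = 14 cm, Ī = 4 cm⁴.
Centroid: ȳ = ΣA·y / ΣA = 4.5677 cm.
Transfer each piece to the centroidal x-axis using Ī + A·d² with d = y − 4.5677:
  bottom plate: d = -3.5677 cm → contributes +626.96 cm⁴
  web plate: d = 2.9323 cm → contributes +369.9 cm⁴
  top plate: d = 9.4323 cm → contributes +1071.6 cm⁴
Total I = 2068.5 cm⁴.
Extreme fibre distance c = 10.432 cm; S = I/c = 198.28 cm³.

S_x ≈ 198 cm³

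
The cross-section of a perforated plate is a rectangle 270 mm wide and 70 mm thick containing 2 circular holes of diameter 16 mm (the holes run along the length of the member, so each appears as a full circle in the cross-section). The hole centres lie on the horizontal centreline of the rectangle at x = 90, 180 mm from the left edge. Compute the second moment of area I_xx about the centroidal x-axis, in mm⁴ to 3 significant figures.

I_xx ≈ 7.71 × 10⁶ mm⁴

Decompose the section into non-overlapping parts with the origin at the bottom-left of its bounding rectangle.
Plate: 270 × 70, A = 18 900 mm², y = 35 mm, Ī = 7 717 500 mm⁴.
Hole 1 (subtracted): ⌀16, A = 201.06 mm², y = 35 mm, Ī = 3 217 mm⁴.
Hole 2 (subtracted): ⌀16, A = 201.06 mm², y = 35 mm, Ī = 3 217 mm⁴.
By symmetry the centroid is at mid-height, ȳ = 35 mm.
All pieces are centred on the centroidal x-axis, so I = ΣĪ (holes subtracted) = 7 711 066 mm⁴.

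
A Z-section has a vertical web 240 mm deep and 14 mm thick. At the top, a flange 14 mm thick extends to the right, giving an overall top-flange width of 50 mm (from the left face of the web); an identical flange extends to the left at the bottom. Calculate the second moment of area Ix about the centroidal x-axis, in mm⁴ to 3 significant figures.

Ix ≈ 2.90 × 10⁷ mm⁴

Break the section into simple shapes (no overlaps), measuring from the bottom-left corner of the bounding box.
Web: 14 × 240, A = 3 360 mm², y = 120 mm, Ī = 16 128 000 mm⁴.
Top flange (beyond web): 36 × 14, A = 504 mm², y = 233 mm, Ī = 8 232 mm⁴.
Bottom flange (beyond web): 36 × 14, A = 504 mm², y = 7 mm, Ī = 8 232 mm⁴.
Centroid: ȳ = ΣA·y / ΣA = 120 mm.
Transfer each piece to the centroidal x-axis using Ī + A·d² with d = y − 120:
  web: d = 0 mm → contributes +16 128 000 mm⁴
  top flange (beyond web): d = 113 mm → contributes +6 443 808 mm⁴
  bottom flange (beyond web): d = -113 mm → contributes +6 443 808 mm⁴
Total I = 29 015 616 mm⁴.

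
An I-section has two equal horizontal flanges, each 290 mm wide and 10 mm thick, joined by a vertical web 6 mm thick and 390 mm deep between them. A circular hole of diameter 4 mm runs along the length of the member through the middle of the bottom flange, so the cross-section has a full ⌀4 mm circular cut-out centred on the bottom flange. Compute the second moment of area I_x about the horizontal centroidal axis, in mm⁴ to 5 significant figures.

Treat the section as a set of non-overlapping primitives; coordinates are from the bounding-box lower-left.
Bottom flange: 290 × 10, A = 2 900 mm², y = 5 mm, Ī = 24166.67 mm⁴.
Web: 6 × 390, A = 2 340 mm², y = 205 mm, Ī = 29 659 500 mm⁴.
Top flange: 290 × 10, A = 2 900 mm², y = 405 mm, Ī = 24166.67 mm⁴.
Hole (subtracted): ⌀4, A = 12.56637 mm², y = 5 mm, Ī = 12.56637 mm⁴.
Centroid: ȳ = ΣA·y / ΣA = 205.3092 mm.
Transfer each piece to the horizontal centroidal axis using Ī + A·d² with d = y − 205.3092:
  bottom flange: d = -200.3092 mm → contributes +116 383 155 mm⁴
  web: d = -0.3092334 mm → contributes +29 659 724 mm⁴
  top flange: d = 199.6908 mm → contributes +115 665 733 mm⁴
  hole: d = -200.3092 mm → contributes −504 223 mm⁴
Total I = 261 204 389 mm⁴.

I_x ≈ 2.6120 × 10⁸ mm⁴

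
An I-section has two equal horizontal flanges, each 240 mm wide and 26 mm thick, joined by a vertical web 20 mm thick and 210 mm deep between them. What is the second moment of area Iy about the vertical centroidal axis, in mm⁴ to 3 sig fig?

Split into non-overlapping primitives; take the origin at the lower-left of the bounding box.
Bottom flange: 240 × 26, A = 6 240 mm², x = 120 mm, Ī = 29 952 000 mm⁴.
Web: 20 × 210, A = 4 200 mm², x = 120 mm, Ī = 140 000 mm⁴.
Top flange: 240 × 26, A = 6 240 mm², x = 120 mm, Ī = 29 952 000 mm⁴.
By symmetry the centroid is at mid-width, x̄ = 120 mm.
All pieces are centred on the vertical centroidal axis, so I = ΣĪ = 60 044 000 mm⁴.

Iy ≈ 6.00 × 10⁷ mm⁴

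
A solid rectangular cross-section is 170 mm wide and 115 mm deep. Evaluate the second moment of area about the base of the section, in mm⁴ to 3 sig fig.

I_base ≈ 8.62 × 10⁷ mm⁴

The section: 170 × 115, A = 19 550 mm², y = 57.5 mm, Ī = 21 545 729 mm⁴.
Transfer it to a horizontal axis along the bottom face using Ī + A·d² with d = y − 0:
  the section: d = 57.5 mm → contributes +86 182 917 mm⁴
Total I = 86 182 917 mm⁴.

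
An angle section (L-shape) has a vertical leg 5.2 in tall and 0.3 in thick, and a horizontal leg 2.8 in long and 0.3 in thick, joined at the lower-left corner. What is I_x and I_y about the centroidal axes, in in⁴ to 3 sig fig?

Decompose the section into non-overlapping parts with the origin at the bottom-left of its bounding rectangle.
Vertical leg: 0.3 × 5.2, A = 1.56 in², y = 2.6 in, Ī = 3.5152 in⁴.
Horizontal leg (remainder): 2.5 × 0.3, A = 0.75 in², y = 0.15 in, Ī = 0.005625 in⁴.
Centroid: ȳ = ΣA·y / ΣA = 1.8045 in.
Transfer each piece to the centroidal x-axis using Ī + A·d² with d = y − 1.8045:
  vertical leg: d = 0.79545 in → contributes +4.5023 in⁴
  horizontal leg (remainder): d = -1.6545 in → contributes +2.0588 in⁴
Total I = 6.5611 in⁴.
For the y-axis: x̄ = 0.60455 in.
Repeating about the centroidal y-axis gives I_y = 1.3951 in⁴.

I_x ≈ 6.56 in⁴, I_y ≈ 1.40 in⁴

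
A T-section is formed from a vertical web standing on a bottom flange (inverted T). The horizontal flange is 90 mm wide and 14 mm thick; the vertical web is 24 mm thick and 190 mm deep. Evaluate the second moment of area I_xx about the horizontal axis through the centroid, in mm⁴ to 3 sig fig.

I_xx ≈ 2.40 × 10⁷ mm⁴

Decompose the section into non-overlapping parts with the origin at the bottom-left of its bounding rectangle.
Flange: 90 × 14, A = 1 260 mm², y = 7 mm, Ī = 20 580 mm⁴.
Web: 24 × 190, A = 4 560 mm², y = 109 mm, Ī = 13 718 000 mm⁴.
Centroid: ȳ = ΣA·y / ΣA = 86.918 mm.
Transfer each piece to the horizontal axis through the centroid using Ī + A·d² with d = y − 86.918:
  flange: d = -79.918 mm → contributes +8 067 962 mm⁴
  web: d = 22.082 mm → contributes +15 941 619 mm⁴
Total I = 24 009 580 mm⁴.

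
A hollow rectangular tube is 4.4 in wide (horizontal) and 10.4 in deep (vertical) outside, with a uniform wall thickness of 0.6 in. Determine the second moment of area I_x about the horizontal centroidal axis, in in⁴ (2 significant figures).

Split into non-overlapping primitives; take the origin at the lower-left of the bounding box.
Outer rectangle: 4.4 × 10.4, A = 45.76 in², y = 5.2 in, Ī = 412.5 in⁴.
Inner void (subtracted): 3.2 × 9.2, A = 29.44 in², y = 5.2 in, Ī = 207.7 in⁴.
By symmetry the centroid is at mid-height, ȳ = 5.2 in.
All pieces are centred on the horizontal centroidal axis, so I = ΣĪ (holes subtracted) = 204.8 in⁴.

I_x ≈ 200 in⁴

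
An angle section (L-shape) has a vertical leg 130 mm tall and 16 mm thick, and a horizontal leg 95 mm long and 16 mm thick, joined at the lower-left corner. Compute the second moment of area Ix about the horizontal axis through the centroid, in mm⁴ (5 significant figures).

Ix ≈ 5.5107 × 10⁶ mm⁴

Break the section into simple shapes (no overlaps), measuring from the bottom-left corner of the bounding box.
Vertical leg: 16 × 130, A = 2 080 mm², y = 65 mm, Ī = 2 929 333 mm⁴.
Horizontal leg (remainder): 79 × 16, A = 1 264 mm², y = 8 mm, Ī = 26965.33 mm⁴.
Centroid: ȳ = ΣA·y / ΣA = 43.45455 mm.
Transfer each piece to the horizontal axis through the centroid using Ī + A·d² with d = y − 43.45455:
  vertical leg: d = 21.54545 mm → contributes +3 894 883 mm⁴
  horizontal leg (remainder): d = -35.45455 mm → contributes +1 615 845 mm⁴
Total I = 5 510 728 mm⁴.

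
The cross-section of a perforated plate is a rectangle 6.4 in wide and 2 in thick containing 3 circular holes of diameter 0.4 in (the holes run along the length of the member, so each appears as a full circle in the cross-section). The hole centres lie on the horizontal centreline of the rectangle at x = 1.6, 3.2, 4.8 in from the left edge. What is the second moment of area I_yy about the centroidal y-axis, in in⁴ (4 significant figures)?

I_yy ≈ 43.04 in⁴

Treat the section as a set of non-overlapping primitives; coordinates are from the bounding-box lower-left.
Plate: 6.4 × 2, A = 12.8 in², x = 3.2 in, Ī = 43.6907 in⁴.
Hole 1 (subtracted): ⌀0.4, A = 0.125664 in², x = 1.6 in, Ī = 0.00125664 in⁴.
Hole 2 (subtracted): ⌀0.4, A = 0.125664 in², x = 3.2 in, Ī = 0.00125664 in⁴.
Hole 3 (subtracted): ⌀0.4, A = 0.125664 in², x = 4.8 in, Ī = 0.00125664 in⁴.
By symmetry the centroid is at mid-width, x̄ = 3.2 in.
Transfer each piece to the centroidal y-axis using Ī + A·d² with d = x − 3.2:
  plate: d = 0 in → contributes +43.6907 in⁴
  hole 1: d = -1.6 in → contributes −0.322956 in⁴
  hole 2: d = 0 in → contributes −0.00125664 in⁴
  hole 3: d = 1.6 in → contributes −0.322956 in⁴
Total I = 43.0435 in⁴.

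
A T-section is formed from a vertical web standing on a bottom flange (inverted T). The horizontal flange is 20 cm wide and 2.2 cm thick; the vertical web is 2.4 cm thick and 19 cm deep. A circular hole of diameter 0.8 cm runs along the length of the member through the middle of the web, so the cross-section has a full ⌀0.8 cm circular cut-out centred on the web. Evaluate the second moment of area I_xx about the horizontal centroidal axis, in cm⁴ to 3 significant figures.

Break the section into simple shapes (no overlaps), measuring from the bottom-left corner of the bounding box.
Flange: 20 × 2.2, A = 44 cm², y = 1.1 cm, Ī = 17.747 cm⁴.
Web: 2.4 × 19, A = 45.6 cm², y = 11.7 cm, Ī = 1371.8 cm⁴.
Hole (subtracted): ⌀0.8, A = 0.50265 cm², y = 11.7 cm, Ī = 0.020106 cm⁴.
Centroid: ȳ = ΣA·y / ΣA = 6.4653 cm.
Transfer each piece to the horizontal centroidal axis using Ī + A·d² with d = y − 6.4653:
  flange: d = -5.3653 cm → contributes +1284.3 cm⁴
  web: d = 5.2347 cm → contributes +2621.3 cm⁴
  hole: d = 5.2347 cm → contributes −13.794 cm⁴
Total I = 3891.9 cm⁴.

I_xx ≈ 3890 cm⁴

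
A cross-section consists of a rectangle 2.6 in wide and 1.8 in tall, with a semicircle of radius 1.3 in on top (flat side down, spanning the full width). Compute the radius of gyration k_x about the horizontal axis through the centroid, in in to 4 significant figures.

Decompose the section into non-overlapping parts with the origin at the bottom-left of its bounding rectangle.
Rectangular body: 2.6 × 1.8, A = 4.68 in², y = 0.9 in, Ī = 1.2636 in⁴.
Semicircular cap: semicircle r = 1.3, A = 2.65465 in², y = 2.35174 in, Ī = 0.313477 in⁴.
Centroid: ȳ = ΣA·y / ΣA = 1.42543 in.
Transfer each piece to the horizontal axis through the centroid using Ī + A·d² with d = y − 1.42543:
  rectangular body: d = -0.525431 in → contributes +2.55564 in⁴
  semicircular cap: d = 0.926306 in → contributes +2.59128 in⁴
Total I = 5.14692 in⁴.
Radius of gyration: k = √(I/A) = √(5.14692 / 7.33465) = 0.837692 in.

k_x ≈ 0.8377 in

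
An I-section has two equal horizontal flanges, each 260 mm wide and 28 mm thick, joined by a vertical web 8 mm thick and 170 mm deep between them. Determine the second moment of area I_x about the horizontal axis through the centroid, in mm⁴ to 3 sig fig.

Break the section into simple shapes (no overlaps), measuring from the bottom-left corner of the bounding box.
Bottom flange: 260 × 28, A = 7 280 mm², y = 14 mm, Ī = 475 627 mm⁴.
Web: 8 × 170, A = 1 360 mm², y = 113 mm, Ī = 3 275 333 mm⁴.
Top flange: 260 × 28, A = 7 280 mm², y = 212 mm, Ī = 475 627 mm⁴.
By symmetry the centroid is at mid-height, ȳ = 113 mm.
Transfer each piece to the horizontal axis through the centroid using Ī + A·d² with d = y − 113:
  bottom flange: d = -99 mm → contributes +71 826 907 mm⁴
  web: d = 0 mm → contributes +3 275 333 mm⁴
  top flange: d = 99 mm → contributes +71 826 907 mm⁴
Total I = 146 929 147 mm⁴.

I_x ≈ 1.47 × 10⁸ mm⁴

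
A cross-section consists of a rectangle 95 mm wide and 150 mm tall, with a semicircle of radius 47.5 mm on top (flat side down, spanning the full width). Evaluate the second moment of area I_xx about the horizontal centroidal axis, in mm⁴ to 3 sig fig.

Treat the section as a set of non-overlapping primitives; coordinates are from the bounding-box lower-left.
Rectangular body: 95 × 150, A = 14 250 mm², y = 75 mm, Ī = 26 718 750 mm⁴.
Semicircular cap: semicircle r = 47.5, A = 3544.1 mm², y = 170.16 mm, Ī = 558 736 mm⁴.
Centroid: ȳ = ΣA·y / ΣA = 93.953 mm.
Transfer each piece to the horizontal centroidal axis using Ī + A·d² with d = y − 93.953:
  rectangular body: d = -18.953 mm → contributes +31 837 713 mm⁴
  semicircular cap: d = 76.206 mm → contributes +21 140 840 mm⁴
Total I = 52 978 553 mm⁴.

I_xx ≈ 5.30 × 10⁷ mm⁴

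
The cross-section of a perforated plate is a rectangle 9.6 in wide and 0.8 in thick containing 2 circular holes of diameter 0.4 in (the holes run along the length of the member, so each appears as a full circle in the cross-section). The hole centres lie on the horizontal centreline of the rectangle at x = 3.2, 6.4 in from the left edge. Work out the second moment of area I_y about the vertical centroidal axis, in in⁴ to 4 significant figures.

I_y ≈ 58.34 in⁴

Decompose the section into non-overlapping parts with the origin at the bottom-left of its bounding rectangle.
Plate: 9.6 × 0.8, A = 7.68 in², x = 4.8 in, Ī = 58.9824 in⁴.
Hole 1 (subtracted): ⌀0.4, A = 0.125664 in², x = 3.2 in, Ī = 0.00125664 in⁴.
Hole 2 (subtracted): ⌀0.4, A = 0.125664 in², x = 6.4 in, Ī = 0.00125664 in⁴.
By symmetry the centroid is at mid-width, x̄ = 4.8 in.
Transfer each piece to the vertical centroidal axis using Ī + A·d² with d = x − 4.8:
  plate: d = 0 in → contributes +58.9824 in⁴
  hole 1: d = -1.6 in → contributes −0.322956 in⁴
  hole 2: d = 1.6 in → contributes −0.322956 in⁴
Total I = 58.3365 in⁴.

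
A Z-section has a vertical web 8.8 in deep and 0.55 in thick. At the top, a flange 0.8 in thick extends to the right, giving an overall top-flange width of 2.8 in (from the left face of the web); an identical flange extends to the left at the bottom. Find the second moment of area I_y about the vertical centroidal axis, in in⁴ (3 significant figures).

I_y ≈ 8.70 in⁴

Treat the section as a set of non-overlapping primitives; coordinates are from the bounding-box lower-left.
Web: 0.55 × 8.8, A = 4.84 in², x = 2.525 in, Ī = 0.12201 in⁴.
Top flange (beyond web): 2.25 × 0.8, A = 1.8 in², x = 3.925 in, Ī = 0.75938 in⁴.
Bottom flange (beyond web): 2.25 × 0.8, A = 1.8 in², x = 1.125 in, Ī = 0.75938 in⁴.
Centroid: x̄ = ΣA·x / ΣA = 2.525 in.
Transfer each piece to the vertical centroidal axis using Ī + A·d² with d = x − 2.525:
  web: d = 0 in → contributes +0.12201 in⁴
  top flange (beyond web): d = 1.4 in → contributes +4.2874 in⁴
  bottom flange (beyond web): d = -1.4 in → contributes +4.2874 in⁴
Total I = 8.6968 in⁴.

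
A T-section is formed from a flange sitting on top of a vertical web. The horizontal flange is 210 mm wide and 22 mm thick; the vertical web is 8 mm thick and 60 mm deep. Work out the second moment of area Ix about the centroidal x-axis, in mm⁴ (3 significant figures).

Decompose the section into non-overlapping parts with the origin at the bottom-left of its bounding rectangle.
Flange: 210 × 22, A = 4 620 mm², y = 71 mm, Ī = 186 340 mm⁴.
Web: 8 × 60, A = 480 mm², y = 30 mm, Ī = 144 000 mm⁴.
Centroid: ȳ = ΣA·y / ΣA = 67.141 mm.
Transfer each piece to the centroidal x-axis using Ī + A·d² with d = y − 67.141:
  flange: d = 3.8588 mm → contributes +255 134 mm⁴
  web: d = -37.141 mm → contributes +806 144 mm⁴
Total I = 1 061 278 mm⁴.

Ix ≈ 1.06 × 10⁶ mm⁴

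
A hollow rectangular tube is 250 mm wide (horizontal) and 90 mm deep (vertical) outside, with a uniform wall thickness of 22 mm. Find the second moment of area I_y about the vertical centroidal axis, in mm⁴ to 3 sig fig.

Treat the section as a set of non-overlapping primitives; coordinates are from the bounding-box lower-left.
Outer rectangle: 250 × 90, A = 22 500 mm², x = 125 mm, Ī = 117 187 500 mm⁴.
Inner void (subtracted): 206 × 46, A = 9 476 mm², x = 125 mm, Ī = 33 510 295 mm⁴.
By symmetry the centroid is at mid-width, x̄ = 125 mm.
All pieces are centred on the vertical centroidal axis, so I = ΣĪ (holes subtracted) = 83 677 205 mm⁴.

I_y ≈ 8.37 × 10⁷ mm⁴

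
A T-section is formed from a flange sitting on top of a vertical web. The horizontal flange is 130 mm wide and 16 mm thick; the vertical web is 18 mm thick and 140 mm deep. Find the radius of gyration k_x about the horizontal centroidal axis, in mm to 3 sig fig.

k_x ≈ 49.1 mm

Decompose the section into non-overlapping parts with the origin at the bottom-left of its bounding rectangle.
Flange: 130 × 16, A = 2 080 mm², y = 148 mm, Ī = 44 373 mm⁴.
Web: 18 × 140, A = 2 520 mm², y = 70 mm, Ī = 4 116 000 mm⁴.
Centroid: ȳ = ΣA·y / ΣA = 105.27 mm.
Transfer each piece to the horizontal centroidal axis using Ī + A·d² with d = y − 105.27:
  flange: d = 42.73 mm → contributes +3 842 225 mm⁴
  web: d = -35.27 mm → contributes +7 250 734 mm⁴
Total I = 11 092 959 mm⁴.
Radius of gyration: k = √(I/A) = √(11 092 959 / 4 600) = 49.107 mm.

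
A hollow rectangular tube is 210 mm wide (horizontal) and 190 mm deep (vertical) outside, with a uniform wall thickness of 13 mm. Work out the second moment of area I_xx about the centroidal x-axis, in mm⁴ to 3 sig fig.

Decompose the section into non-overlapping parts with the origin at the bottom-left of its bounding rectangle.
Outer rectangle: 210 × 190, A = 39 900 mm², y = 95 mm, Ī = 120 032 500 mm⁴.
Inner void (subtracted): 184 × 164, A = 30 176 mm², y = 95 mm, Ī = 67 634 475 mm⁴.
By symmetry the centroid is at mid-height, ȳ = 95 mm.
All pieces are centred on the centroidal x-axis, so I = ΣĪ (holes subtracted) = 52 398 025 mm⁴.

I_xx ≈ 5.24 × 10⁷ mm⁴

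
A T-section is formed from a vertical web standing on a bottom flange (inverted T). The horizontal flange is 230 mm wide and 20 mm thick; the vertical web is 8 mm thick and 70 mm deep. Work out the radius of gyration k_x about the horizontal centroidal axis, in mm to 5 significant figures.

k_x ≈ 16.430 mm

Treat the section as a set of non-overlapping primitives; coordinates are from the bounding-box lower-left.
Flange: 230 × 20, A = 4 600 mm², y = 10 mm, Ī = 153333.3 mm⁴.
Web: 8 × 70, A = 560 mm², y = 55 mm, Ī = 228666.7 mm⁴.
Centroid: ȳ = ΣA·y / ΣA = 14.88372 mm.
Transfer each piece to the horizontal centroidal axis using Ī + A·d² with d = y − 14.88372:
  flange: d = -4.883721 mm → contributes +263046.7 mm⁴
  web: d = 40.11628 mm → contributes +1 129 884 mm⁴
Total I = 1 392 930 mm⁴.
Radius of gyration: k = √(I/A) = √(1 392 930 / 5 160) = 16.43009 mm.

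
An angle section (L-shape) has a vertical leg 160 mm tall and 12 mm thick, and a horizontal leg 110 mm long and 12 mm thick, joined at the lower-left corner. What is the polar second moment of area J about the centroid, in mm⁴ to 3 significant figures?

J ≈ 1.13 × 10⁷ mm⁴

Split into non-overlapping primitives; take the origin at the lower-left of the bounding box.
Vertical leg: 12 × 160, A = 1 920 mm², y = 80 mm, Ī = 4 096 000 mm⁴.
Horizontal leg (remainder): 98 × 12, A = 1 176 mm², y = 6 mm, Ī = 14 112 mm⁴.
Centroid: ȳ = ΣA·y / ΣA = 51.891 mm.
Transfer each piece to the centroidal x-axis using Ī + A·d² with d = y − 51.891:
  vertical leg: d = 28.109 mm → contributes +5 612 971 mm⁴
  horizontal leg (remainder): d = -45.891 mm → contributes +2 490 800 mm⁴
Total I = 8 103 772 mm⁴.
For the y-axis: x̄ = 26.891 mm.
Repeating about the centroidal y-axis gives I_y = 3 170 372 mm⁴.
Polar second moment: J = I_x + I_y = 11 274 143 mm⁴.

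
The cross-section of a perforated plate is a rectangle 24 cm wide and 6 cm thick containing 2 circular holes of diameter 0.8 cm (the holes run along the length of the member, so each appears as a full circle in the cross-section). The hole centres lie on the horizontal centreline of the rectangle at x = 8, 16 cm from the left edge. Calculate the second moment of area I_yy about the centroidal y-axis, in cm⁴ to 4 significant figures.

I_yy ≈ 6896 cm⁴

Treat the section as a set of non-overlapping primitives; coordinates are from the bounding-box lower-left.
Plate: 24 × 6, A = 144 cm², x = 12 cm, Ī = 6 912 cm⁴.
Hole 1 (subtracted): ⌀0.8, A = 0.502655 cm², x = 8 cm, Ī = 0.0201062 cm⁴.
Hole 2 (subtracted): ⌀0.8, A = 0.502655 cm², x = 16 cm, Ī = 0.0201062 cm⁴.
By symmetry the centroid is at mid-width, x̄ = 12 cm.
Transfer each piece to the centroidal y-axis using Ī + A·d² with d = x − 12:
  plate: d = 0 cm → contributes +6 912 cm⁴
  hole 1: d = -4 cm → contributes −8.06258 cm⁴
  hole 2: d = 4 cm → contributes −8.06258 cm⁴
Total I = 6895.87 cm⁴.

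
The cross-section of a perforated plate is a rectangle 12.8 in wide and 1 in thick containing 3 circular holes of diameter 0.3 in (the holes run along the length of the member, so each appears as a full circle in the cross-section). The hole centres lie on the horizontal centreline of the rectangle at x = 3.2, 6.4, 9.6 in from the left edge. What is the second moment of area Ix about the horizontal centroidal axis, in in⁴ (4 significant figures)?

Split into non-overlapping primitives; take the origin at the lower-left of the bounding box.
Plate: 12.8 × 1, A = 12.8 in², y = 0.5 in, Ī = 1.06667 in⁴.
Hole 1 (subtracted): ⌀0.3, A = 0.0706858 in², y = 0.5 in, Ī = 0.000397608 in⁴.
Hole 2 (subtracted): ⌀0.3, A = 0.0706858 in², y = 0.5 in, Ī = 0.000397608 in⁴.
Hole 3 (subtracted): ⌀0.3, A = 0.0706858 in², y = 0.5 in, Ī = 0.000397608 in⁴.
By symmetry the centroid is at mid-height, ȳ = 0.5 in.
All pieces are centred on the horizontal centroidal axis, so I = ΣĪ (holes subtracted) = 1.06547 in⁴.

Ix ≈ 1.065 in⁴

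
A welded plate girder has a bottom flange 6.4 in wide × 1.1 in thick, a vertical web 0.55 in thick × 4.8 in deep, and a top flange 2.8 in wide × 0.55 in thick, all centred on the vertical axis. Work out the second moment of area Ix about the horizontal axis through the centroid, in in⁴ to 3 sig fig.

Ix ≈ 53.4 in⁴

Break the section into simple shapes (no overlaps), measuring from the bottom-left corner of the bounding box.
Bottom plate: 6.4 × 1.1, A = 7.04 in², y = 0.55 in, Ī = 0.70987 in⁴.
Web plate: 0.55 × 4.8, A = 2.64 in², y = 3.5 in, Ī = 5.0688 in⁴.
Top plate: 2.8 × 0.55, A = 1.54 in², y = 6.175 in, Ī = 0.038821 in⁴.
Centroid: ȳ = ΣA·y / ΣA = 2.0162 in.
Transfer each piece to the horizontal axis through the centroid using Ī + A·d² with d = y − 2.0162:
  bottom plate: d = -1.4662 in → contributes +15.844 in⁴
  web plate: d = 1.4838 in → contributes +10.881 in⁴
  top plate: d = 4.1588 in → contributes +26.674 in⁴
Total I = 53.399 in⁴.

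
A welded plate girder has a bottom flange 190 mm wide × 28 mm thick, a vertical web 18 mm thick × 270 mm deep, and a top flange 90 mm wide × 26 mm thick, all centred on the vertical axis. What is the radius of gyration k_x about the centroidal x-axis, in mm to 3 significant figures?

Decompose the section into non-overlapping parts with the origin at the bottom-left of its bounding rectangle.
Bottom plate: 190 × 28, A = 5 320 mm², y = 14 mm, Ī = 347 573 mm⁴.
Web plate: 18 × 270, A = 4 860 mm², y = 163 mm, Ī = 29 524 500 mm⁴.
Top plate: 90 × 26, A = 2 340 mm², y = 311 mm, Ī = 131 820 mm⁴.
Centroid: ȳ = ΣA·y / ΣA = 127.35 mm.
Transfer each piece to the centroidal x-axis using Ī + A·d² with d = y − 127.35:
  bottom plate: d = -113.35 mm → contributes +68 697 998 mm⁴
  web plate: d = 35.652 mm → contributes +35 701 792 mm⁴
  top plate: d = 183.65 mm → contributes +79 055 265 mm⁴
Total I = 183 455 055 mm⁴.
Radius of gyration: k = √(I/A) = √(183 455 055 / 12 520) = 121.05 mm.

k_x ≈ 121 mm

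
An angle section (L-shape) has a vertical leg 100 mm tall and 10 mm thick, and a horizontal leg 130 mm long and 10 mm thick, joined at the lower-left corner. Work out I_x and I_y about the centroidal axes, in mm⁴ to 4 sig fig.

Split into non-overlapping primitives; take the origin at the lower-left of the bounding box.
Vertical leg: 10 × 100, A = 1 000 mm², y = 50 mm, Ī = 833 333 mm⁴.
Horizontal leg (remainder): 120 × 10, A = 1 200 mm², y = 5 mm, Ī = 10 000 mm⁴.
Centroid: ȳ = ΣA·y / ΣA = 25.4545 mm.
Transfer each piece to the centroidal x-axis using Ī + A·d² with d = y − 25.4545:
  vertical leg: d = 24.5455 mm → contributes +1 435 813 mm⁴
  horizontal leg (remainder): d = -20.4545 mm → contributes +512 066 mm⁴
Total I = 1 947 879 mm⁴.
For the y-axis: x̄ = 40.4545 mm.
Repeating about the centroidal y-axis gives I_y = 3 752 879 mm⁴.

I_x ≈ 1.948 × 10⁶ mm⁴, I_y ≈ 3.753 × 10⁶ mm⁴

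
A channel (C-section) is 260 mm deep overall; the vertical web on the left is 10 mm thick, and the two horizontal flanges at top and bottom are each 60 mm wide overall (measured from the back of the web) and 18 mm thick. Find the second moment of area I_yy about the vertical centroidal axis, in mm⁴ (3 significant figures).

Break the section into simple shapes (no overlaps), measuring from the bottom-left corner of the bounding box.
Web: 10 × 260, A = 2 600 mm², x = 5 mm, Ī = 21 667 mm⁴.
Top flange (beyond web): 50 × 18, A = 900 mm², x = 35 mm, Ī = 187 500 mm⁴.
Bottom flange (beyond web): 50 × 18, A = 900 mm², x = 35 mm, Ī = 187 500 mm⁴.
Centroid: x̄ = ΣA·x / ΣA = 17.273 mm.
Transfer each piece to the vertical centroidal axis using Ī + A·d² with d = x − 17.273:
  web: d = -12.273 mm → contributes +413 278 mm⁴
  top flange (beyond web): d = 17.727 mm → contributes +470 331 mm⁴
  bottom flange (beyond web): d = 17.727 mm → contributes +470 331 mm⁴
Total I = 1 353 939 mm⁴.

I_yy ≈ 1.35 × 10⁶ mm⁴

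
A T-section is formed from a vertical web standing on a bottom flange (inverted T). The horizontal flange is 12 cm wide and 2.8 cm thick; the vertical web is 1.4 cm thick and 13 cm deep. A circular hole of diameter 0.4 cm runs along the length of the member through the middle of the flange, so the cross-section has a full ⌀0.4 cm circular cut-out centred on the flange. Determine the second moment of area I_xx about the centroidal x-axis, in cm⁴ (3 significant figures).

Break the section into simple shapes (no overlaps), measuring from the bottom-left corner of the bounding box.
Flange: 12 × 2.8, A = 33.6 cm², y = 1.4 cm, Ī = 21.952 cm⁴.
Web: 1.4 × 13, A = 18.2 cm², y = 9.3 cm, Ī = 256.32 cm⁴.
Hole (subtracted): ⌀0.4, A = 0.12566 cm², y = 1.4 cm, Ī = 0.0012566 cm⁴.
Centroid: ȳ = ΣA·y / ΣA = 4.1824 cm.
Transfer each piece to the centroidal x-axis using Ī + A·d² with d = y − 4.1824:
  flange: d = -2.7824 cm → contributes +282.08 cm⁴
  web: d = 5.1176 cm → contributes +732.97 cm⁴
  hole: d = -2.7824 cm → contributes −0.97413 cm⁴
Total I = 1014.1 cm⁴.

I_xx ≈ 1010 cm⁴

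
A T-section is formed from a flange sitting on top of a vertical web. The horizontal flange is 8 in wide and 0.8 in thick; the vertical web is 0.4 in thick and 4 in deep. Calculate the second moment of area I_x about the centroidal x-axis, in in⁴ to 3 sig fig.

I_x ≈ 9.85 in⁴

Decompose the section into non-overlapping parts with the origin at the bottom-left of its bounding rectangle.
Flange: 8 × 0.8, A = 6.4 in², y = 4.4 in, Ī = 0.34133 in⁴.
Web: 0.4 × 4, A = 1.6 in², y = 2 in, Ī = 2.1333 in⁴.
Centroid: ȳ = ΣA·y / ΣA = 3.92 in.
Transfer each piece to the centroidal x-axis using Ī + A·d² with d = y − 3.92:
  flange: d = 0.48 in → contributes +1.8159 in⁴
  web: d = -1.92 in → contributes +8.0316 in⁴
Total I = 9.8475 in⁴.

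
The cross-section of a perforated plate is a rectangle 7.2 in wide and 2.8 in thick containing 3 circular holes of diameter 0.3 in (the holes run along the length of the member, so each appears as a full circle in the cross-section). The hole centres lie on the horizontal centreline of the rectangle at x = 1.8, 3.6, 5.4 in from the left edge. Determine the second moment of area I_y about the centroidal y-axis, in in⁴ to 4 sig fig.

Treat the section as a set of non-overlapping primitives; coordinates are from the bounding-box lower-left.
Plate: 7.2 × 2.8, A = 20.16 in², x = 3.6 in, Ī = 87.0912 in⁴.
Hole 1 (subtracted): ⌀0.3, A = 0.0706858 in², x = 1.8 in, Ī = 0.000397608 in⁴.
Hole 2 (subtracted): ⌀0.3, A = 0.0706858 in², x = 3.6 in, Ī = 0.000397608 in⁴.
Hole 3 (subtracted): ⌀0.3, A = 0.0706858 in², x = 5.4 in, Ī = 0.000397608 in⁴.
By symmetry the centroid is at mid-width, x̄ = 3.6 in.
Transfer each piece to the centroidal y-axis using Ī + A·d² with d = x − 3.6:
  plate: d = 0 in → contributes +87.0912 in⁴
  hole 1: d = -1.8 in → contributes −0.22942 in⁴
  hole 2: d = 0 in → contributes −0.000397608 in⁴
  hole 3: d = 1.8 in → contributes −0.22942 in⁴
Total I = 86.632 in⁴.

I_y ≈ 86.63 in⁴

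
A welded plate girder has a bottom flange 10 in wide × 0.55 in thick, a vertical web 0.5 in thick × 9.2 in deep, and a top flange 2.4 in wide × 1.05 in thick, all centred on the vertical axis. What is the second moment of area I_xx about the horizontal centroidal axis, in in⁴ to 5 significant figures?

Treat the section as a set of non-overlapping primitives; coordinates are from the bounding-box lower-left.
Bottom plate: 10 × 0.55, A = 5.5 in², y = 0.275 in, Ī = 0.1386458 in⁴.
Web plate: 0.5 × 9.2, A = 4.6 in², y = 5.15 in, Ī = 32.44533 in⁴.
Top plate: 2.4 × 1.05, A = 2.52 in², y = 10.275 in, Ī = 0.231525 in⁴.
Centroid: ȳ = ΣA·y / ΣA = 4.048772 in.
Transfer each piece to the horizontal centroidal axis using Ī + A·d² with d = y − 4.048772:
  bottom plate: d = -3.773772 in → contributes +78.46609 in⁴
  web plate: d = 1.101228 in → contributes +38.02377 in⁴
  top plate: d = 6.226228 in → contributes +97.92164 in⁴
Total I = 214.4115 in⁴.

I_xx ≈ 214.41 in⁴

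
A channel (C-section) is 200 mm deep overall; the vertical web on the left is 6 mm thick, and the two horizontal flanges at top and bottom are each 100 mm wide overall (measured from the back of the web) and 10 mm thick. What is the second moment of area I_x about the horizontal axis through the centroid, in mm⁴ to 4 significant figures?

I_x ≈ 2.098 × 10⁷ mm⁴

Decompose the section into non-overlapping parts with the origin at the bottom-left of its bounding rectangle.
Web: 6 × 200, A = 1 200 mm², y = 100 mm, Ī = 4 000 000 mm⁴.
Top flange (beyond web): 94 × 10, A = 940 mm², y = 195 mm, Ī = 7833.33 mm⁴.
Bottom flange (beyond web): 94 × 10, A = 940 mm², y = 5 mm, Ī = 7833.33 mm⁴.
By symmetry the centroid is at mid-height, ȳ = 100 mm.
Transfer each piece to the horizontal axis through the centroid using Ī + A·d² with d = y − 100:
  web: d = 0 mm → contributes +4 000 000 mm⁴
  top flange (beyond web): d = 95 mm → contributes +8 491 333 mm⁴
  bottom flange (beyond web): d = -95 mm → contributes +8 491 333 mm⁴
Total I = 20 982 667 mm⁴.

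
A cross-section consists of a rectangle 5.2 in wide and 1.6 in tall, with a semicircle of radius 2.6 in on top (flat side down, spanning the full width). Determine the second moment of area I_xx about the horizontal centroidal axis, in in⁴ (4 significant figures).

I_xx ≈ 23.69 in⁴

Decompose the section into non-overlapping parts with the origin at the bottom-left of its bounding rectangle.
Rectangular body: 5.2 × 1.6, A = 8.32 in², y = 0.8 in, Ī = 1.77493 in⁴.
Semicircular cap: semicircle r = 2.6, A = 10.6186 in², y = 2.70347 in, Ī = 5.01563 in⁴.
Centroid: ȳ = ΣA·y / ΣA = 1.86725 in.
Transfer each piece to the horizontal centroidal axis using Ī + A·d² with d = y − 1.86725:
  rectangular body: d = -1.06725 in → contributes +11.2516 in⁴
  semicircular cap: d = 0.836224 in → contributes +12.4409 in⁴
Total I = 23.6925 in⁴.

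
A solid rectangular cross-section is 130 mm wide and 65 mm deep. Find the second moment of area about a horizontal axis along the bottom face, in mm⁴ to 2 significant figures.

The section: 130 × 65, A = 8 450 mm², y = 32.5 mm, Ī = 2 975 104 mm⁴.
Transfer it to the bottom edge using Ī + A·d² with d = y − 0:
  the section: d = 32.5 mm → contributes +11 900 417 mm⁴
Total I = 11 900 417 mm⁴.

I_base ≈ 1.2 × 10⁷ mm⁴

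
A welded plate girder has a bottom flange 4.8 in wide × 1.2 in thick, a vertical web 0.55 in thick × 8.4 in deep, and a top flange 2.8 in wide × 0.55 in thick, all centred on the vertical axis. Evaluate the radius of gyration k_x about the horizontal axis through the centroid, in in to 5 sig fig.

k_x ≈ 3.6095 in

Split into non-overlapping primitives; take the origin at the lower-left of the bounding box.
Bottom plate: 4.8 × 1.2, A = 5.76 in², y = 0.6 in, Ī = 0.6912 in⁴.
Web plate: 0.55 × 8.4, A = 4.62 in², y = 5.4 in, Ī = 27.1656 in⁴.
Top plate: 2.8 × 0.55, A = 1.54 in², y = 9.875 in, Ī = 0.03882083 in⁴.
Centroid: ȳ = ΣA·y / ΣA = 3.658683 in.
Transfer each piece to the horizontal axis through the centroid using Ī + A·d² with d = y − 3.658683:
  bottom plate: d = -3.058683 in → contributes +54.57912 in⁴
  web plate: d = 1.741317 in → contributes +41.1743 in⁴
  top plate: d = 6.216317 in → contributes +59.54842 in⁴
Total I = 155.3018 in⁴.
Radius of gyration: k = √(I/A) = √(155.3018 / 11.92) = 3.609526 in.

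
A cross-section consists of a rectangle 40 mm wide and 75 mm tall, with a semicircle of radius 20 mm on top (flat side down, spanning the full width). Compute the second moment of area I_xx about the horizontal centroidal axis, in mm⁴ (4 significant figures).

I_xx ≈ 2.523 × 10⁶ mm⁴

Decompose the section into non-overlapping parts with the origin at the bottom-left of its bounding rectangle.
Rectangular body: 40 × 75, A = 3 000 mm², y = 37.5 mm, Ī = 1 406 250 mm⁴.
Semicircular cap: semicircle r = 20, A = 628.319 mm², y = 83.4883 mm, Ī = 17561.1 mm⁴.
Centroid: ȳ = ΣA·y / ΣA = 45.4638 mm.
Transfer each piece to the horizontal centroidal axis using Ī + A·d² with d = y − 45.4638:
  rectangular body: d = -7.96382 mm → contributes +1 596 517 mm⁴
  semicircular cap: d = 38.0244 mm → contributes +926 021 mm⁴
Total I = 2 522 538 mm⁴.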